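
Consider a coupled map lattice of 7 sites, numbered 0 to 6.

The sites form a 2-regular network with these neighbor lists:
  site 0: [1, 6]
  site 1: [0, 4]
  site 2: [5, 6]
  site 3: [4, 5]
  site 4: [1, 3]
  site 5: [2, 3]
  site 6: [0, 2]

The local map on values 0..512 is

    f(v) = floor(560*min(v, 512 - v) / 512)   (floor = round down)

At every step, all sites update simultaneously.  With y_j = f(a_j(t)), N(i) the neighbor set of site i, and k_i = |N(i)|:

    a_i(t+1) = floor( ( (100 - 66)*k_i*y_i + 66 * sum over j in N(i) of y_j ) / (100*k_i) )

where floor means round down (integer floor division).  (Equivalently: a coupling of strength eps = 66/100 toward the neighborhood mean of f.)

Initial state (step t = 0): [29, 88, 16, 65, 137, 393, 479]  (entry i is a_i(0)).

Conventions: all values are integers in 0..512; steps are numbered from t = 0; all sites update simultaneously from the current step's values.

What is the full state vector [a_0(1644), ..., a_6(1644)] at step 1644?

Answer: [255, 255, 255, 255, 255, 255, 255]
Key observation: The state at step 23, [278, 278, 278, 278, 278, 278, 278], reappears at step 25: the system is in a cycle of period 2 from step 23 on.  Therefore the state at step 1644 equals the state at step 23 + ((1644 - 23) mod 2) = 24, which is [255, 255, 255, 255, 255, 255, 255].

Derivation:
t=0: [29, 88, 16, 65, 137, 393, 479]
t=1: [54, 92, 60, 116, 105, 73, 28]
t=2: [62, 91, 58, 106, 113, 89, 51]
t=3: [73, 96, 71, 111, 112, 91, 61]
t=4: [83, 102, 80, 114, 116, 99, 73]
t=5: [93, 109, 91, 119, 120, 106, 85]
t=6: [103, 117, 101, 125, 126, 114, 97]
t=7: [114, 125, 113, 132, 133, 123, 109]
t=8: [126, 135, 125, 141, 141, 133, 121]
t=9: [138, 146, 137, 151, 151, 145, 134]
t=10: [151, 158, 150, 162, 163, 157, 148]
t=11: [165, 171, 165, 175, 175, 170, 163]
t=12: [181, 186, 180, 189, 189, 185, 179]
t=13: [198, 202, 197, 204, 205, 201, 195]
t=14: [216, 220, 215, 222, 222, 219, 214]
t=15: [236, 239, 235, 241, 241, 238, 234]
t=16: [258, 260, 257, 262, 262, 260, 256]
t=17: [277, 275, 277, 273, 273, 275, 278]
t=18: [257, 259, 257, 260, 260, 259, 256]
t=19: [278, 276, 278, 275, 275, 276, 278]
t=20: [255, 257, 255, 258, 258, 257, 255]
t=21: [278, 277, 278, 277, 277, 277, 278]
t=22: [255, 256, 255, 257, 257, 256, 255]
t=23: [278, 278, 278, 278, 278, 278, 278]
t=24: [255, 255, 255, 255, 255, 255, 255]
t=25: [278, 278, 278, 278, 278, 278, 278]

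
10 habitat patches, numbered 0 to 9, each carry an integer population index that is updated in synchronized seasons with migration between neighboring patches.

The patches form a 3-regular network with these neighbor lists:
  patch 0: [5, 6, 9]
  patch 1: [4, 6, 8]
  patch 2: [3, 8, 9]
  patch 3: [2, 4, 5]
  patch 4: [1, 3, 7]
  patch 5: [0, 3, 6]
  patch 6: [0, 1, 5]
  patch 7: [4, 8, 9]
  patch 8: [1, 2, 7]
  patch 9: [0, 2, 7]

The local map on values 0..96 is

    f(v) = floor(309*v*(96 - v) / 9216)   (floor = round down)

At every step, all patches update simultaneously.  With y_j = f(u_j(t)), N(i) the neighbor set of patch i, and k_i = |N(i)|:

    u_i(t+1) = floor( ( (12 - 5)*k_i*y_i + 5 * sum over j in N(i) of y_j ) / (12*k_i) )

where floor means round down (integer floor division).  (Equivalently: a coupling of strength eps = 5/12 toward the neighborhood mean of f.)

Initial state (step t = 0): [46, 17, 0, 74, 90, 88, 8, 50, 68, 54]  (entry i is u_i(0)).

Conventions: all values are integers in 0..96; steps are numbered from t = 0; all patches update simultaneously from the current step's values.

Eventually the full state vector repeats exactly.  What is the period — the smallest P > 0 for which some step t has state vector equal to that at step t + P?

Simulating step by step:
t=0: [46, 17, 0, 74, 90, 88, 8, 50, 68, 54]
t=1: [61, 40, 26, 37, 34, 34, 33, 66, 53, 65]
t=2: [70, 73, 65, 70, 70, 70, 70, 68, 72, 66]
t=3: [61, 57, 64, 61, 60, 61, 60, 62, 59, 65]
t=4: [70, 73, 68, 70, 71, 71, 72, 70, 72, 68]
t=5: [60, 56, 61, 60, 59, 59, 57, 60, 58, 62]
t=6: [72, 74, 71, 72, 73, 72, 73, 72, 72, 70]
t=7: [57, 54, 58, 57, 56, 56, 56, 57, 56, 59]
t=8: [74, 75, 73, 74, 74, 74, 75, 74, 74, 73]
t=9: [54, 52, 55, 54, 53, 53, 52, 54, 54, 55]
t=10: [75, 76, 75, 75, 76, 76, 76, 75, 75, 75]
t=11: [51, 50, 52, 51, 50, 50, 50, 51, 51, 52]
t=12: [76, 76, 76, 76, 76, 76, 76, 76, 76, 76]
t=13: [50, 50, 50, 50, 50, 50, 50, 50, 50, 50]
t=14: [77, 77, 77, 77, 77, 77, 77, 77, 77, 77]
t=15: [49, 49, 49, 49, 49, 49, 49, 49, 49, 49]
t=16: [77, 77, 77, 77, 77, 77, 77, 77, 77, 77]

Answer: 2
Key observation: The state at step 14, [77, 77, 77, 77, 77, 77, 77, 77, 77, 77], reappears at step 16 — and no state repeats earlier — so the cycle the system enters has period 2.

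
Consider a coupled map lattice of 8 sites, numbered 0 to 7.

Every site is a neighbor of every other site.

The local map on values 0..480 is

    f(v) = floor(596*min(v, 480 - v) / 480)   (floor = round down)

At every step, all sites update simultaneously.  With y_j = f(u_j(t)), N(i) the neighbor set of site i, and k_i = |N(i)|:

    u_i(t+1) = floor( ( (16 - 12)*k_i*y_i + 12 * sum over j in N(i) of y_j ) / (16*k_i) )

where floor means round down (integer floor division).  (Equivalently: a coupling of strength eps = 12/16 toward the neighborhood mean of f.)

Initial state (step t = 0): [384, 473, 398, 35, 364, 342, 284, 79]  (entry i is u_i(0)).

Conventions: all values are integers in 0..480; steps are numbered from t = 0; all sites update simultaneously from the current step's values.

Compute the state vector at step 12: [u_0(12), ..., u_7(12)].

Simulating step by step:
t=0: [384, 473, 398, 35, 364, 342, 284, 79]
t=1: [116, 100, 113, 105, 119, 123, 134, 113]
t=2: [143, 140, 142, 141, 143, 144, 146, 142]
t=3: [176, 176, 176, 176, 176, 176, 177, 176]
t=4: [218, 218, 218, 218, 218, 218, 218, 218]
t=5: [270, 270, 270, 270, 270, 270, 270, 270]
t=6: [260, 260, 260, 260, 260, 260, 260, 260]
t=7: [273, 273, 273, 273, 273, 273, 273, 273]
t=8: [257, 257, 257, 257, 257, 257, 257, 257]
t=9: [276, 276, 276, 276, 276, 276, 276, 276]
t=10: [253, 253, 253, 253, 253, 253, 253, 253]
t=11: [281, 281, 281, 281, 281, 281, 281, 281]
t=12: [247, 247, 247, 247, 247, 247, 247, 247]

Answer: [247, 247, 247, 247, 247, 247, 247, 247]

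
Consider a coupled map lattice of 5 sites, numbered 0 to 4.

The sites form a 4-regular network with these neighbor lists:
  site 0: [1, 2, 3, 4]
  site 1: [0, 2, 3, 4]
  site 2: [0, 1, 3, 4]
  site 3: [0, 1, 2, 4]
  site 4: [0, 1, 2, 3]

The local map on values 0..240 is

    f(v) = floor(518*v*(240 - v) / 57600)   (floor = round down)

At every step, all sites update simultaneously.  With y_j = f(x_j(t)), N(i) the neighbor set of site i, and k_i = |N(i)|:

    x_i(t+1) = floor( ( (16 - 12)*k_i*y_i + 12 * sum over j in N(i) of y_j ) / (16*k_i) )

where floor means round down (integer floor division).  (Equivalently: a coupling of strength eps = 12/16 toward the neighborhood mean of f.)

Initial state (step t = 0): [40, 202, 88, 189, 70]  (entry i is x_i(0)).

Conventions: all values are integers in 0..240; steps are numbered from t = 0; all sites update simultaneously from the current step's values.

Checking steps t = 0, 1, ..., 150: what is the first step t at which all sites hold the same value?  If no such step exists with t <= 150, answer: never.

Simulating step by step:
t=0: [40, 202, 88, 189, 70]  (not all equal)
t=1: [89, 89, 92, 90, 91]  (not all equal)
t=2: [120, 120, 120, 120, 120]  (all equal)

Answer: 2
Key observation: Synchronization is absorbing here: once all sites are equal they stay equal, and step 2 is the first all-equal step.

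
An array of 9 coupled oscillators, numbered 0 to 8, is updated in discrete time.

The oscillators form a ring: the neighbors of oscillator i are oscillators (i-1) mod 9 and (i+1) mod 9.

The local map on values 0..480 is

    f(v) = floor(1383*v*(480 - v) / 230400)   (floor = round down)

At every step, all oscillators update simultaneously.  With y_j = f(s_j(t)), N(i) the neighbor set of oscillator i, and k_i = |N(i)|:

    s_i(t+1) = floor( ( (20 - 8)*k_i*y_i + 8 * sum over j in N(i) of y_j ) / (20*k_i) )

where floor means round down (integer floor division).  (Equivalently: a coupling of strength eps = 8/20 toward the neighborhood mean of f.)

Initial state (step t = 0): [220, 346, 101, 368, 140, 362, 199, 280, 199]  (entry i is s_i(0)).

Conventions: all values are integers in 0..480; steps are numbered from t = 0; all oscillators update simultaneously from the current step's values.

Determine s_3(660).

Answer: s_3(660) = 315
Key observation: The state at step 15, [311, 311, 311, 311, 311, 311, 311, 312, 312], reappears at step 17: the system is in a cycle of period 2 from step 15 on.  Therefore the state at step 660 equals the state at step 15 + ((660 - 15) mod 2) = 16, which is [314, 315, 315, 315, 315, 315, 314, 314, 314].

Derivation:
t=0: [220, 346, 101, 368, 140, 362, 199, 280, 199]
t=1: [328, 281, 242, 251, 271, 277, 319, 335, 336]
t=2: [304, 329, 343, 343, 339, 331, 310, 294, 292]
t=3: [318, 299, 285, 282, 287, 298, 314, 325, 327]
t=4: [310, 322, 331, 334, 331, 323, 312, 303, 302]
t=5: [315, 305, 297, 293, 296, 304, 313, 319, 320]
t=6: [312, 319, 325, 327, 325, 320, 313, 308, 308]
t=7: [313, 308, 302, 300, 302, 307, 312, 316, 316]
t=8: [313, 317, 321, 323, 321, 318, 314, 311, 311]
t=9: [312, 309, 306, 304, 306, 309, 312, 314, 314]
t=10: [314, 316, 319, 320, 319, 316, 314, 312, 312]
t=11: [312, 310, 308, 307, 308, 310, 312, 313, 313]
t=12: [314, 315, 317, 317, 317, 315, 314, 313, 313]
t=13: [312, 311, 310, 310, 310, 311, 312, 312, 312]
t=14: [314, 315, 315, 316, 315, 315, 314, 314, 314]
t=15: [311, 311, 311, 311, 311, 311, 311, 312, 312]
t=16: [314, 315, 315, 315, 315, 315, 314, 314, 314]
t=17: [311, 311, 311, 311, 311, 311, 311, 312, 312]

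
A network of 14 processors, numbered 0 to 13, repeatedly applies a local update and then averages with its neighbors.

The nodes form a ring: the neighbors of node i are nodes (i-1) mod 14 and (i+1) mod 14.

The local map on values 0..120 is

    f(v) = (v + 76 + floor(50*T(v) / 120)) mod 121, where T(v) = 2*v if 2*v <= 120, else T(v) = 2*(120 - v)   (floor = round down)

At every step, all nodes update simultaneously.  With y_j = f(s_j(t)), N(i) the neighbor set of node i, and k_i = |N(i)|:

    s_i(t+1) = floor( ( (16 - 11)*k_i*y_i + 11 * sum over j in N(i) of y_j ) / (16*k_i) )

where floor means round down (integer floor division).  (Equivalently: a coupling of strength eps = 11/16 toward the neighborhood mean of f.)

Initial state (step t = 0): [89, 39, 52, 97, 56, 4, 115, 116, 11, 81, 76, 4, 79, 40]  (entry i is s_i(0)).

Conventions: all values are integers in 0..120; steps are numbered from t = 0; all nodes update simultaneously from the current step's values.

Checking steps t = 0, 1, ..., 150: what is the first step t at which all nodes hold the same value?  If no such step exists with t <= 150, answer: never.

Simulating step by step:
t=0: [89, 39, 52, 97, 56, 4, 115, 116, 11, 81, 76, 4, 79, 40]  (not all equal)
t=1: [40, 49, 48, 58, 70, 70, 77, 81, 78, 77, 72, 72, 59, 55]  (not all equal)
t=2: [42, 38, 49, 56, 64, 66, 67, 67, 67, 67, 67, 65, 61, 48]  (not all equal)
t=3: [33, 33, 41, 55, 62, 65, 66, 66, 66, 66, 65, 65, 57, 46]  (not all equal)
t=4: [23, 20, 33, 49, 61, 65, 65, 66, 66, 65, 65, 62, 54, 37]  (not all equal)
t=5: [82, 80, 58, 41, 57, 65, 65, 65, 65, 65, 65, 61, 46, 66]  (not all equal)
t=6: [67, 65, 52, 50, 51, 62, 65, 65, 65, 65, 65, 56, 57, 57]  (not all equal)
t=7: [63, 60, 53, 48, 53, 59, 65, 65, 65, 65, 62, 60, 58, 61]  (not all equal)
t=8: [65, 60, 53, 49, 52, 59, 64, 65, 65, 65, 65, 63, 63, 63]  (not all equal)
t=9: [65, 60, 53, 48, 52, 59, 64, 65, 65, 65, 65, 65, 65, 65]  (not all equal)
t=10: [65, 60, 53, 48, 52, 59, 64, 65, 65, 65, 65, 65, 65, 65]  (not all equal)

Answer: never
Key observation: The state at step 9 reappears at step 10 — the system is in a cycle of period 1 from step 9 on.  No step 0..10 is synchronized, and the cycle repeats forever, so no step up to 150 (or ever) has all nodes equal.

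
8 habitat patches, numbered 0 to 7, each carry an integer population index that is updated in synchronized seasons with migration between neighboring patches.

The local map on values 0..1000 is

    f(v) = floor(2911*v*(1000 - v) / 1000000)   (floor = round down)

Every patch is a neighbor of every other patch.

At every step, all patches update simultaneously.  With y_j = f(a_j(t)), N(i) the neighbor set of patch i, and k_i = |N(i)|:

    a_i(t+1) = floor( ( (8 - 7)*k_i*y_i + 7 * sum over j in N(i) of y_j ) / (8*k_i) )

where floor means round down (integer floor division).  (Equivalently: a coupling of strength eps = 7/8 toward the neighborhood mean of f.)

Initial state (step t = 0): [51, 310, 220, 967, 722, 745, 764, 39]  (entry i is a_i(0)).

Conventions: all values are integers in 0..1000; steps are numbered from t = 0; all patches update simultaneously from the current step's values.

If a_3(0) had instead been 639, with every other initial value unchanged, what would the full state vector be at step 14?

Simulating step by step:
t=0: [51, 310, 220, 639, 722, 745, 764, 39]
t=1: [462, 462, 462, 462, 462, 462, 462, 462]
t=2: [723, 723, 723, 723, 723, 723, 723, 723]
t=3: [582, 582, 582, 582, 582, 582, 582, 582]
t=4: [708, 708, 708, 708, 708, 708, 708, 708]
t=5: [601, 601, 601, 601, 601, 601, 601, 601]
t=6: [698, 698, 698, 698, 698, 698, 698, 698]
t=7: [613, 613, 613, 613, 613, 613, 613, 613]
t=8: [690, 690, 690, 690, 690, 690, 690, 690]
t=9: [622, 622, 622, 622, 622, 622, 622, 622]
t=10: [684, 684, 684, 684, 684, 684, 684, 684]
t=11: [629, 629, 629, 629, 629, 629, 629, 629]
t=12: [679, 679, 679, 679, 679, 679, 679, 679]
t=13: [634, 634, 634, 634, 634, 634, 634, 634]
t=14: [675, 675, 675, 675, 675, 675, 675, 675]

Answer: [675, 675, 675, 675, 675, 675, 675, 675]
Key observation: This trace re-runs the system from the modified initial state.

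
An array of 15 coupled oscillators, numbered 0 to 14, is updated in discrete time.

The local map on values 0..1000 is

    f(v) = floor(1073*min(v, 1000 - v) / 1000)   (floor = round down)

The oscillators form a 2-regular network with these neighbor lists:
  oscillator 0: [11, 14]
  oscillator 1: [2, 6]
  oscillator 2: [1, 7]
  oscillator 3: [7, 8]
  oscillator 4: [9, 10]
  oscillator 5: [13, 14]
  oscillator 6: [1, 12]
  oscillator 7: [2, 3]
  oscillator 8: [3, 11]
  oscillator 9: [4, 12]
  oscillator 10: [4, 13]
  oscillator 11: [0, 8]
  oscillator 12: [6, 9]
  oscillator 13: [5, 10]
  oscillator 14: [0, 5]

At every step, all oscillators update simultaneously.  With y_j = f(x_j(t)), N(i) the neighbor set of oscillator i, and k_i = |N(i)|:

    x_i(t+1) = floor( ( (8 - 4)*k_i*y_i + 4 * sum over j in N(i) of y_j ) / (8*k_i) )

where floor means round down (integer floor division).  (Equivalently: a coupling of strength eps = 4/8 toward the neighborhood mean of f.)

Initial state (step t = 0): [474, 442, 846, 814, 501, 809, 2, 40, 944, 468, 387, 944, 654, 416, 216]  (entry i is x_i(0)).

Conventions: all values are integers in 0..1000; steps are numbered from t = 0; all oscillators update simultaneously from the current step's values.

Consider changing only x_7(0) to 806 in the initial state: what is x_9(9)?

Simulating step by step:
t=0: [474, 442, 846, 814, 501, 809, 2, 806, 944, 468, 387, 944, 654, 416, 216]
t=1: [326, 278, 253, 166, 496, 271, 212, 195, 94, 477, 452, 172, 311, 377, 293]
t=2: [299, 273, 262, 166, 514, 324, 271, 216, 140, 471, 476, 204, 351, 395, 316]
t=3: [299, 288, 271, 184, 514, 364, 312, 230, 174, 476, 491, 226, 386, 425, 336]
t=4: [310, 310, 283, 206, 519, 399, 347, 244, 202, 488, 507, 247, 418, 457, 357]
t=5: [328, 334, 299, 229, 520, 432, 381, 261, 229, 502, 515, 269, 447, 484, 381]
t=6: [349, 361, 319, 253, 521, 463, 413, 281, 255, 515, 518, 293, 475, 505, 407]
t=7: [374, 389, 343, 279, 515, 489, 445, 303, 282, 515, 519, 318, 495, 518, 435]
t=8: [402, 419, 369, 306, 519, 507, 475, 329, 311, 522, 517, 346, 514, 518, 464]
t=9: [432, 450, 398, 335, 515, 517, 497, 357, 341, 515, 517, 376, 515, 520, 488]

Answer: x_9(9) = 515
Key observation: This trace re-runs the system from the modified initial state.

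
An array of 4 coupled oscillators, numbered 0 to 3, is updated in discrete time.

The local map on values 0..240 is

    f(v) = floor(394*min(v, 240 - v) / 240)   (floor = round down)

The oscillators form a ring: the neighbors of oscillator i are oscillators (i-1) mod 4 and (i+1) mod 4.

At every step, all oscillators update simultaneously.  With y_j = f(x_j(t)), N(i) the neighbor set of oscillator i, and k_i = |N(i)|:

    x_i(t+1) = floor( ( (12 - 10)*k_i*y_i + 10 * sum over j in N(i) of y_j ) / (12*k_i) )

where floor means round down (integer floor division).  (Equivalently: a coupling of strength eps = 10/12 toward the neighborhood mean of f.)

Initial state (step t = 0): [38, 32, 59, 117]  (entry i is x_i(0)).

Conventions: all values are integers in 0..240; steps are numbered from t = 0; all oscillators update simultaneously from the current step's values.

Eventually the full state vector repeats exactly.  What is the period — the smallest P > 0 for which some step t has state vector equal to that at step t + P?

Answer: 17
Key observation: The state at step 13, [193, 189, 193, 189], reappears at step 30 — and no state repeats earlier — so the cycle the system enters has period 17.

Derivation:
t=0: [38, 32, 59, 117]
t=1: [112, 74, 117, 97]
t=2: [147, 176, 148, 182]
t=3: [108, 143, 108, 142]
t=4: [162, 174, 162, 174]
t=5: [111, 124, 111, 124]
t=6: [188, 183, 188, 183]
t=7: [91, 86, 91, 86]
t=8: [142, 147, 142, 147]
t=9: [153, 158, 153, 158]
t=10: [135, 140, 135, 140]
t=11: [165, 170, 165, 170]
t=12: [115, 121, 115, 121]
t=13: [193, 189, 193, 189]
t=14: [82, 78, 82, 78]
t=15: [129, 133, 129, 133]
t=16: [176, 180, 176, 180]
t=17: [99, 103, 99, 103]
t=18: [167, 163, 167, 163]
t=19: [124, 120, 124, 120]
t=20: [195, 191, 195, 191]
t=21: [78, 74, 78, 74]
t=22: [122, 126, 122, 126]
t=23: [188, 192, 188, 192]
t=24: [79, 83, 79, 83]
t=25: [134, 130, 134, 130]
t=26: [179, 175, 179, 175]
t=27: [105, 101, 105, 101]
t=28: [166, 170, 166, 170]
t=29: [115, 119, 115, 119]
t=30: [193, 189, 193, 189]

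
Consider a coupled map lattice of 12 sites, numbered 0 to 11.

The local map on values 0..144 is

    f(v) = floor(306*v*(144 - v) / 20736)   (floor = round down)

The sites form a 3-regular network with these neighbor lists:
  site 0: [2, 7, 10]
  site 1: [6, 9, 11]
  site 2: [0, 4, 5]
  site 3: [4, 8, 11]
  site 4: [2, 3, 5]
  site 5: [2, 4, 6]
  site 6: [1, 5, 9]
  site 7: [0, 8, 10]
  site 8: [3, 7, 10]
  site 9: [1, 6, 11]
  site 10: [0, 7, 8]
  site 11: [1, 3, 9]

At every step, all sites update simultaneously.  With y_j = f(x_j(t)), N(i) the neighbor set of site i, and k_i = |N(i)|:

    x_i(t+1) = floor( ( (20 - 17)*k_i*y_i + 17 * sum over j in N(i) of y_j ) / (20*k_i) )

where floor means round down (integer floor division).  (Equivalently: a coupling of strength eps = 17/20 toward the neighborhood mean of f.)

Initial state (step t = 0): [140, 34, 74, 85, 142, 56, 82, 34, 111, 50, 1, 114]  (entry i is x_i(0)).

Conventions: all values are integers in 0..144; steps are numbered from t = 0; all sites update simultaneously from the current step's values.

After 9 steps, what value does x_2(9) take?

Simulating step by step:
t=0: [140, 34, 74, 85, 142, 56, 82, 34, 111, 50, 1, 114]
t=1: [38, 63, 35, 41, 63, 54, 66, 26, 45, 61, 33, 63]
t=2: [52, 74, 66, 70, 64, 69, 73, 57, 55, 74, 55, 71]
t=3: [72, 76, 73, 74, 75, 75, 76, 71, 73, 76, 71, 76]
t=4: [76, 76, 76, 76, 76, 76, 76, 76, 76, 76, 76, 76]
t=5: [76, 76, 76, 76, 76, 76, 76, 76, 76, 76, 76, 76]
t=6: [76, 76, 76, 76, 76, 76, 76, 76, 76, 76, 76, 76]
t=7: [76, 76, 76, 76, 76, 76, 76, 76, 76, 76, 76, 76]
t=8: [76, 76, 76, 76, 76, 76, 76, 76, 76, 76, 76, 76]
t=9: [76, 76, 76, 76, 76, 76, 76, 76, 76, 76, 76, 76]

Answer: x_2(9) = 76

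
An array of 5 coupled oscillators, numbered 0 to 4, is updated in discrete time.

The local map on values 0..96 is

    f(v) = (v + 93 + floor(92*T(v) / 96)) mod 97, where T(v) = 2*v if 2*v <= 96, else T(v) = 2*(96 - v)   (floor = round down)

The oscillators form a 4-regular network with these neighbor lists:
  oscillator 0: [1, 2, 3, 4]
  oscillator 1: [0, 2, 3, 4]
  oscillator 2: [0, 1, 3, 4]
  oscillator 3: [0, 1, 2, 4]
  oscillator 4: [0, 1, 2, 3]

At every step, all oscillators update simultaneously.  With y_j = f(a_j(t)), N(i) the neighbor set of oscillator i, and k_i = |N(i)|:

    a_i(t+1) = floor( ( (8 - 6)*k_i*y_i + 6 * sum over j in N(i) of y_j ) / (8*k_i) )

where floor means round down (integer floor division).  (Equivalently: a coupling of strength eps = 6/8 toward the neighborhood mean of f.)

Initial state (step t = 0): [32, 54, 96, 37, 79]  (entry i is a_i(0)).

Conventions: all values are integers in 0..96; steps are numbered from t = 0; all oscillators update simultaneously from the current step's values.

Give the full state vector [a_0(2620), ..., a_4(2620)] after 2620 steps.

Answer: [95, 95, 95, 95, 95]
Key observation: The state at step 7, [92, 92, 92, 92, 92], reappears at step 9: the system is in a cycle of period 2 from step 7 on.  Therefore the state at step 2620 equals the state at step 7 + ((2620 - 7) mod 2) = 8, which is [95, 95, 95, 95, 95].

Derivation:
t=0: [32, 54, 96, 37, 79]
t=1: [48, 45, 48, 43, 43]
t=2: [31, 31, 31, 30, 30]
t=3: [84, 84, 84, 84, 84]
t=4: [6, 6, 6, 6, 6]
t=5: [13, 13, 13, 13, 13]
t=6: [33, 33, 33, 33, 33]
t=7: [92, 92, 92, 92, 92]
t=8: [95, 95, 95, 95, 95]
t=9: [92, 92, 92, 92, 92]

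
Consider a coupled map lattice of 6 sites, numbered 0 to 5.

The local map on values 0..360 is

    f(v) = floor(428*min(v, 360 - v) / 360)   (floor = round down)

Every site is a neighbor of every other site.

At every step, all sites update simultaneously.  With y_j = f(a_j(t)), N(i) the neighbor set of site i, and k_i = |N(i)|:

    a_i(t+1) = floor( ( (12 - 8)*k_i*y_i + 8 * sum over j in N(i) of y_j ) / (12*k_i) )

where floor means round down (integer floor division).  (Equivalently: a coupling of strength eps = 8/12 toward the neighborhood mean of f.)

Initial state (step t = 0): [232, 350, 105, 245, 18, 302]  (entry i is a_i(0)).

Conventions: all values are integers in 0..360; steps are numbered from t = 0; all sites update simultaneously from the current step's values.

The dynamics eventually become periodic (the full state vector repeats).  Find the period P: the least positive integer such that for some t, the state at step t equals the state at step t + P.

Answer: 10
Key observation: The state at step 18, [205, 205, 205, 205, 205, 205], reappears at step 28 — and no state repeats earlier — so the cycle the system enters has period 10.

Derivation:
t=0: [232, 350, 105, 245, 18, 302]
t=1: [98, 70, 93, 95, 72, 81]
t=2: [103, 96, 102, 102, 97, 99]
t=3: [119, 117, 118, 118, 117, 118]
t=4: [140, 139, 139, 139, 139, 139]
t=5: [165, 165, 165, 165, 165, 165]
t=6: [196, 196, 196, 196, 196, 196]
t=7: [194, 194, 194, 194, 194, 194]
t=8: [197, 197, 197, 197, 197, 197]
t=9: [193, 193, 193, 193, 193, 193]
t=10: [198, 198, 198, 198, 198, 198]
t=11: [192, 192, 192, 192, 192, 192]
t=12: [199, 199, 199, 199, 199, 199]
t=13: [191, 191, 191, 191, 191, 191]
t=14: [200, 200, 200, 200, 200, 200]
t=15: [190, 190, 190, 190, 190, 190]
t=16: [202, 202, 202, 202, 202, 202]
t=17: [187, 187, 187, 187, 187, 187]
t=18: [205, 205, 205, 205, 205, 205]
t=19: [184, 184, 184, 184, 184, 184]
t=20: [209, 209, 209, 209, 209, 209]
t=21: [179, 179, 179, 179, 179, 179]
t=22: [212, 212, 212, 212, 212, 212]
t=23: [175, 175, 175, 175, 175, 175]
t=24: [208, 208, 208, 208, 208, 208]
t=25: [180, 180, 180, 180, 180, 180]
t=26: [214, 214, 214, 214, 214, 214]
t=27: [173, 173, 173, 173, 173, 173]
t=28: [205, 205, 205, 205, 205, 205]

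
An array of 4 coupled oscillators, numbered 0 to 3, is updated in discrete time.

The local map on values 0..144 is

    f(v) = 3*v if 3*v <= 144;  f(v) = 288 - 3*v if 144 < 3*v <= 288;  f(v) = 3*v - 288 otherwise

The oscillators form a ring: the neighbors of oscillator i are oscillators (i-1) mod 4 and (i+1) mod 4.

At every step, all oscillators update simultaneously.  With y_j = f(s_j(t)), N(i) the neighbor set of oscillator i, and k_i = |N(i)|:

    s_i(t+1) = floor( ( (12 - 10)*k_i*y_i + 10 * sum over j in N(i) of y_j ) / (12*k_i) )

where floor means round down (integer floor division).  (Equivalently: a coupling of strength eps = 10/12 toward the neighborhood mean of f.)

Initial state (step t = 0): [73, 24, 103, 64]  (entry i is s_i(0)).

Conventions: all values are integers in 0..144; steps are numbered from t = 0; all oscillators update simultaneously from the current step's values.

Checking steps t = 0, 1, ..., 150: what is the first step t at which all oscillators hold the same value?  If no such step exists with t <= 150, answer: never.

Simulating step by step:
t=0: [73, 24, 103, 64]  (not all equal)
t=1: [81, 49, 73, 53]  (not all equal)
t=2: [120, 71, 124, 69]  (not all equal)
t=3: [77, 77, 79, 78]  (not all equal)
t=4: [55, 54, 54, 54]  (not all equal)
t=5: [125, 124, 126, 124]  (not all equal)
t=6: [84, 87, 85, 87]  (not all equal)
t=7: [28, 33, 28, 33]  (not all equal)
t=8: [96, 86, 96, 86]  (not all equal)
t=9: [25, 5, 25, 5]  (not all equal)
t=10: [25, 65, 25, 65]  (not all equal)
t=11: [90, 78, 90, 78]  (not all equal)
t=12: [48, 24, 48, 24]  (not all equal)
t=13: [84, 132, 84, 132]  (not all equal)
t=14: [96, 48, 96, 48]  (not all equal)
t=15: [120, 24, 120, 24]  (not all equal)
t=16: [72, 72, 72, 72]  (all equal)

Answer: 16
Key observation: Synchronization is absorbing here: once all oscillators are equal they stay equal, and step 16 is the first all-equal step.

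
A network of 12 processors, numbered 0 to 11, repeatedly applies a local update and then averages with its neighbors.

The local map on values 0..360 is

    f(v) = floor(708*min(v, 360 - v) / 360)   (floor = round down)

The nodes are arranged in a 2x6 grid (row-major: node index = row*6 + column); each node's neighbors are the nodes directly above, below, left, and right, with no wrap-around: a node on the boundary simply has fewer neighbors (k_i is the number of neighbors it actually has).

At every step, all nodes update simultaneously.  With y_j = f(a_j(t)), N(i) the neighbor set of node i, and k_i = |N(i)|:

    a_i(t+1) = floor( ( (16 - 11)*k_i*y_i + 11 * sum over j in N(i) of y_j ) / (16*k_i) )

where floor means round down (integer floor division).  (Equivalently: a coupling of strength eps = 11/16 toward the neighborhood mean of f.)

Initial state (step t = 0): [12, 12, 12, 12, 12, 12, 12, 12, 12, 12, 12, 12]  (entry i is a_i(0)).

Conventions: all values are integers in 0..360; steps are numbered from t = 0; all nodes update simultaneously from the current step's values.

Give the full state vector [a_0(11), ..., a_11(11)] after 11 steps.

Simulating step by step:
t=0: [12, 12, 12, 12, 12, 12, 12, 12, 12, 12, 12, 12]
t=1: [23, 23, 23, 23, 23, 23, 23, 23, 23, 23, 23, 23]
t=2: [45, 45, 45, 45, 45, 45, 45, 45, 45, 45, 45, 45]
t=3: [88, 88, 88, 88, 88, 88, 88, 88, 88, 88, 88, 88]
t=4: [173, 173, 173, 173, 173, 173, 173, 173, 173, 173, 173, 173]
t=5: [340, 340, 340, 340, 340, 340, 340, 340, 340, 340, 340, 340]
t=6: [39, 39, 39, 39, 39, 39, 39, 39, 39, 39, 39, 39]
t=7: [76, 76, 76, 76, 76, 76, 76, 76, 76, 76, 76, 76]
t=8: [149, 149, 149, 149, 149, 149, 149, 149, 149, 149, 149, 149]
t=9: [293, 293, 293, 293, 293, 293, 293, 293, 293, 293, 293, 293]
t=10: [131, 131, 131, 131, 131, 131, 131, 131, 131, 131, 131, 131]
t=11: [257, 257, 257, 257, 257, 257, 257, 257, 257, 257, 257, 257]

Answer: [257, 257, 257, 257, 257, 257, 257, 257, 257, 257, 257, 257]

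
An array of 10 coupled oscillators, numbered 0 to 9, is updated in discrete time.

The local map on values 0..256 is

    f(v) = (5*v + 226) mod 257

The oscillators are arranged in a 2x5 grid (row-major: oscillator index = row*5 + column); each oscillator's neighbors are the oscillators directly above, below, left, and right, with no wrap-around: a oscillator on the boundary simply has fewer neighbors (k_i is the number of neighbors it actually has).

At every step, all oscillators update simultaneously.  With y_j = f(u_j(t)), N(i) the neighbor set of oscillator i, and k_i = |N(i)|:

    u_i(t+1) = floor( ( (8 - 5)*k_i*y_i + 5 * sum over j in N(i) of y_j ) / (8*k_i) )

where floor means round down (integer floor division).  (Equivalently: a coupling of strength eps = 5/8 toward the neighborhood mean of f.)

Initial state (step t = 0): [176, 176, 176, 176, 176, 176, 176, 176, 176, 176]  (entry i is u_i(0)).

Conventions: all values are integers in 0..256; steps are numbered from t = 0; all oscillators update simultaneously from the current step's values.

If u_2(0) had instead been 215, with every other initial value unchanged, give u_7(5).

Answer: u_7(5) = 32
Key observation: This trace re-runs the system from the modified initial state.

Derivation:
t=0: [176, 176, 215, 176, 176, 176, 176, 176, 176, 176]
t=1: [78, 65, 54, 65, 78, 78, 78, 65, 78, 78]
t=2: [81, 106, 112, 106, 81, 102, 74, 106, 74, 102]
t=3: [188, 135, 156, 135, 188, 145, 177, 128, 177, 145]
t=4: [148, 143, 162, 143, 148, 136, 115, 119, 115, 136]
t=5: [168, 112, 84, 112, 168, 120, 85, 32, 85, 120]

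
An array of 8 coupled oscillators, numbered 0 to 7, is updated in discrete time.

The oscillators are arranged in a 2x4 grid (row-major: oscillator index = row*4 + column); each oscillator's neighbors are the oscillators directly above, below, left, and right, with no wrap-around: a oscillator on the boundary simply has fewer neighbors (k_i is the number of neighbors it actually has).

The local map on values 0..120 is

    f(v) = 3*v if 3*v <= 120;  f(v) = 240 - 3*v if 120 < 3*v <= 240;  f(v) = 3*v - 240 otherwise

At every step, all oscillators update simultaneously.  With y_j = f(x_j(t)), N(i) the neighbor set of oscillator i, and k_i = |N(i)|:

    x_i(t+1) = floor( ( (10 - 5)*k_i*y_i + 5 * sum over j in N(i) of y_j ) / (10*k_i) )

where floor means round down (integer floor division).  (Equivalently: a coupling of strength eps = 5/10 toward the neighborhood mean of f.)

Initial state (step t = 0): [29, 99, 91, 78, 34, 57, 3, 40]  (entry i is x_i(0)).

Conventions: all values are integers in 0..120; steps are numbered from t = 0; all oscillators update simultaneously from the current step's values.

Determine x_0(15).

Simulating step by step:
t=0: [29, 99, 91, 78, 34, 57, 3, 40]
t=1: [83, 60, 28, 41, 90, 62, 41, 63]
t=2: [27, 54, 91, 92, 30, 61, 90, 84]
t=3: [82, 67, 40, 29, 79, 61, 32, 22]
t=4: [13, 50, 97, 90, 17, 51, 88, 78]
t=5: [54, 74, 49, 29, 57, 71, 36, 16]
t=6: [60, 42, 82, 78, 60, 46, 82, 72]
t=7: [73, 85, 24, 10, 70, 81, 25, 15]
t=8: [21, 23, 56, 44, 21, 21, 57, 48]
t=9: [64, 67, 77, 96, 63, 65, 73, 92]
t=10: [46, 36, 22, 35, 48, 41, 25, 35]
t=11: [102, 101, 81, 95, 102, 105, 85, 97]
t=12: [65, 55, 22, 36, 68, 61, 29, 40]
t=13: [50, 65, 78, 100, 43, 61, 84, 108]
t=14: [84, 48, 22, 52, 92, 56, 30, 60]
t=15: [39, 73, 78, 73, 39, 73, 78, 73]

Answer: x_0(15) = 39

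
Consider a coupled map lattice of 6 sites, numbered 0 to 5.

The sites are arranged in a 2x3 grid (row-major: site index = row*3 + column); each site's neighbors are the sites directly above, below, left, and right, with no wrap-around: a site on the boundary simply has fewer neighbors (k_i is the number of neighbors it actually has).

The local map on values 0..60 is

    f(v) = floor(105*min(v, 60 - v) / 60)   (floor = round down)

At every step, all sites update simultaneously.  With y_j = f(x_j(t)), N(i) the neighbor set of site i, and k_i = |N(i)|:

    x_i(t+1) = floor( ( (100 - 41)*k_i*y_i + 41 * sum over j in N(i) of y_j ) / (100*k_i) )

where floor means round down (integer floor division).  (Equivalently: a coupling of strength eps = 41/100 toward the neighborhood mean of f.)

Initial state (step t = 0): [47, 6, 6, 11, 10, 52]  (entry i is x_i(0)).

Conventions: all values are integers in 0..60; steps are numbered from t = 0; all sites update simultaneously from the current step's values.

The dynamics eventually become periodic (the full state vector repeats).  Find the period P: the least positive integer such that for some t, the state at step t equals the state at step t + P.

Answer: 14
Key observation: The state at step 45, [33, 35, 33, 33, 35, 33], reappears at step 59 — and no state repeats earlier — so the cycle the system enters has period 14.

Derivation:
t=0: [47, 6, 6, 11, 10, 52]
t=1: [18, 12, 10, 19, 15, 13]
t=2: [29, 22, 18, 31, 25, 21]
t=3: [47, 39, 33, 48, 42, 36]
t=4: [24, 34, 43, 23, 31, 40]
t=5: [42, 43, 33, 42, 45, 36]
t=6: [30, 31, 42, 29, 29, 39]
t=7: [51, 47, 35, 50, 48, 37]
t=8: [16, 23, 38, 17, 23, 36]
t=9: [30, 38, 39, 31, 38, 40]
t=10: [48, 39, 36, 47, 39, 35]
t=11: [24, 34, 40, 24, 35, 41]
t=12: [42, 42, 36, 42, 41, 35]
t=13: [31, 32, 39, 31, 33, 40]
t=14: [49, 47, 38, 49, 46, 37]
t=15: [19, 24, 35, 20, 25, 36]
t=16: [35, 41, 42, 36, 41, 42]
t=17: [40, 34, 31, 40, 33, 31]
t=18: [37, 44, 48, 37, 45, 49]
t=19: [37, 28, 22, 37, 27, 20]
t=20: [41, 45, 39, 41, 44, 38]
t=21: [31, 28, 34, 31, 29, 35]
t=22: [49, 48, 45, 50, 48, 44]
t=23: [19, 21, 25, 18, 21, 26]
t=24: [33, 36, 41, 32, 36, 42]
t=25: [46, 41, 34, 47, 41, 33]
t=26: [25, 33, 42, 24, 33, 43]
t=27: [43, 44, 33, 43, 43, 33]
t=28: [28, 30, 43, 29, 31, 43]
t=29: [49, 48, 33, 49, 47, 33]
t=30: [19, 24, 41, 19, 24, 41]
t=31: [34, 39, 34, 34, 39, 34]
t=32: [43, 38, 43, 43, 38, 43]
t=33: [30, 35, 30, 30, 35, 30]
t=34: [50, 45, 50, 50, 45, 50]
t=35: [18, 23, 18, 18, 23, 18]
t=36: [32, 37, 32, 32, 37, 32]
t=37: [47, 42, 47, 47, 42, 47]
t=38: [23, 28, 23, 23, 28, 23]
t=39: [41, 46, 41, 41, 46, 41]
t=40: [31, 26, 31, 31, 26, 31]
t=41: [48, 46, 48, 48, 46, 48]
t=42: [21, 23, 21, 21, 23, 21]
t=43: [36, 38, 36, 36, 38, 36]
t=44: [41, 39, 41, 41, 39, 41]
t=45: [33, 35, 33, 33, 35, 33]
t=46: [46, 44, 46, 46, 44, 46]
t=47: [24, 26, 24, 24, 26, 24]
t=48: [42, 44, 42, 42, 44, 42]
t=49: [30, 28, 30, 30, 28, 30]
t=50: [51, 49, 51, 51, 49, 51]
t=51: [15, 17, 15, 15, 17, 15]
t=52: [26, 28, 26, 26, 28, 26]
t=53: [45, 47, 45, 45, 47, 45]
t=54: [25, 23, 25, 25, 23, 25]
t=55: [42, 40, 42, 42, 40, 42]
t=56: [31, 33, 31, 31, 33, 31]
t=57: [49, 47, 49, 49, 47, 49]
t=58: [19, 21, 19, 19, 21, 19]
t=59: [33, 35, 33, 33, 35, 33]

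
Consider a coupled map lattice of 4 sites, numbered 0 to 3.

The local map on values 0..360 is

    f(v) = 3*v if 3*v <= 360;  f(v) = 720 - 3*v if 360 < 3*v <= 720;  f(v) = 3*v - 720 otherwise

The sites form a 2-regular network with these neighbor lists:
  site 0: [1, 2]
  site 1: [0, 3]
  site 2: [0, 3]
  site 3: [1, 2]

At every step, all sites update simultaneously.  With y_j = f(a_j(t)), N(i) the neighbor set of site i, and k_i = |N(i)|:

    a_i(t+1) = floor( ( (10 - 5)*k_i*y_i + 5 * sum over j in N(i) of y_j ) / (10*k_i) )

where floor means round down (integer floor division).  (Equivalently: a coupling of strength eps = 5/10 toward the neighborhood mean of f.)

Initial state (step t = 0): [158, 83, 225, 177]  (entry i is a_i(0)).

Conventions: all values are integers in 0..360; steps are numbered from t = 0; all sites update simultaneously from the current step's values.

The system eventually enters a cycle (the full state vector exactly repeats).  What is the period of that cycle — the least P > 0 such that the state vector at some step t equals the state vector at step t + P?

Simulating step by step:
t=0: [158, 83, 225, 177]
t=1: [196, 233, 131, 168]
t=2: [153, 97, 250, 195]
t=3: [210, 244, 114, 147]
t=4: [133, 98, 263, 228]
t=5: [251, 236, 123, 108]
t=6: [107, 95, 264, 252]
t=7: [249, 231, 125, 107]
t=8: [106, 100, 259, 253]
t=9: [248, 239, 117, 108]
t=10: [100, 88, 262, 250]
t=11: [232, 214, 115, 97]
t=12: [117, 117, 251, 251]
t=13: [271, 271, 112, 112]
t=14: [153, 153, 275, 275]
t=15: [222, 222, 144, 144]
t=16: [112, 112, 229, 229]
t=17: [260, 260, 108, 108]
t=18: [126, 126, 258, 258]
t=19: [270, 270, 126, 126]
t=20: [153, 153, 279, 279]
t=21: [225, 225, 153, 153]
t=22: [99, 99, 207, 207]
t=23: [247, 247, 148, 148]
t=24: [84, 84, 212, 212]
t=25: [210, 210, 126, 126]
t=26: [153, 153, 279, 279]

Answer: 6
Key observation: The state at step 20, [153, 153, 279, 279], reappears at step 26 — and no state repeats earlier — so the cycle the system enters has period 6.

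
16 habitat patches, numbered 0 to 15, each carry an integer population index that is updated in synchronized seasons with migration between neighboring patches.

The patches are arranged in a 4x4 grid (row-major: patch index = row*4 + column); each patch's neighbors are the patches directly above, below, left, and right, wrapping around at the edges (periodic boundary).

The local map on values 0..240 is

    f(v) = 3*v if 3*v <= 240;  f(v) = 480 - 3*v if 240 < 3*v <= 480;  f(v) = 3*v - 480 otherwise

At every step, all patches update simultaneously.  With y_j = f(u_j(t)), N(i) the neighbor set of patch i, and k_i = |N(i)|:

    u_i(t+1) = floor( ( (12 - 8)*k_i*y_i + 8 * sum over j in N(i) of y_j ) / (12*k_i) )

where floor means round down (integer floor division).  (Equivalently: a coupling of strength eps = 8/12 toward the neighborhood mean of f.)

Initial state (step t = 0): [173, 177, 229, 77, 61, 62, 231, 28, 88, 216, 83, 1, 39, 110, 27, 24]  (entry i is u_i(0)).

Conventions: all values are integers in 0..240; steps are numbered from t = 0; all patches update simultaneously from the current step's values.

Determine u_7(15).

Simulating step by step:
t=0: [173, 177, 229, 77, 61, 62, 231, 28, 88, 216, 83, 1, 39, 110, 27, 24]
t=1: [110, 114, 165, 144, 148, 164, 189, 133, 150, 186, 154, 101, 118, 119, 137, 96]
t=2: [108, 96, 62, 89, 57, 60, 50, 85, 79, 56, 74, 112, 124, 109, 81, 134]
t=3: [166, 176, 194, 178, 190, 173, 185, 188, 177, 188, 190, 175, 140, 168, 185, 143]
t=4: [48, 46, 76, 60, 62, 62, 77, 72, 63, 62, 76, 61, 44, 52, 69, 56]
t=5: [154, 165, 202, 186, 184, 185, 220, 202, 177, 188, 210, 194, 153, 162, 199, 173]
t=6: [37, 42, 107, 77, 69, 83, 139, 114, 63, 75, 130, 95, 26, 41, 92, 66]
t=7: [144, 146, 157, 178, 180, 180, 124, 162, 180, 180, 144, 167, 129, 146, 163, 184]
t=8: [57, 40, 38, 40, 49, 65, 56, 42, 59, 55, 49, 38, 68, 48, 31, 53]
t=9: [155, 144, 121, 135, 160, 165, 153, 133, 164, 165, 139, 139, 176, 145, 125, 141]
t=10: [33, 48, 80, 70, 20, 19, 53, 53, 25, 27, 55, 56, 37, 51, 82, 67]
t=11: [120, 139, 204, 186, 85, 93, 156, 152, 95, 102, 162, 156, 125, 146, 204, 187]
t=12: [118, 103, 91, 85, 165, 146, 64, 62, 151, 132, 57, 55, 108, 93, 87, 81]
t=13: [136, 153, 203, 201, 68, 91, 165, 161, 79, 101, 167, 158, 150, 172, 209, 206]
t=14: [87, 81, 94, 98, 154, 138, 65, 59, 148, 142, 64, 68, 90, 74, 103, 97]
t=15: [181, 196, 197, 192, 89, 106, 170, 159, 93, 104, 168, 167, 181, 186, 190, 191]

Answer: u_7(15) = 159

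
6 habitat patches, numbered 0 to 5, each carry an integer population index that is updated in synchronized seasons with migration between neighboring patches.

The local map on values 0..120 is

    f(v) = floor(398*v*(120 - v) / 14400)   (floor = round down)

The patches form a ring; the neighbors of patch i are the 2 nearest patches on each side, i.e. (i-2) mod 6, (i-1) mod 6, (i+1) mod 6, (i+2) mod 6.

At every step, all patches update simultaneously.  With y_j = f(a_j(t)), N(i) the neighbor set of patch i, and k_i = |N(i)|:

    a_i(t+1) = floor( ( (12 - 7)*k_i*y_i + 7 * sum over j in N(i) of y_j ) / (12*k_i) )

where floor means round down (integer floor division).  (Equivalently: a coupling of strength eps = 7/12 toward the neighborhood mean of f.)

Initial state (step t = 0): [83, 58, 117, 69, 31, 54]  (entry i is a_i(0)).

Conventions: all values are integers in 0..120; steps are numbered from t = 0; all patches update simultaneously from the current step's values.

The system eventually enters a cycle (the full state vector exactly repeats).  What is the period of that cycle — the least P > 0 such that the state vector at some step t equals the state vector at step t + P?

Answer: 2
Key observation: The state at step 10, [99, 99, 99, 99, 99, 99], reappears at step 12 — and no state repeats earlier — so the cycle the system enters has period 2.

Derivation:
t=0: [83, 58, 117, 69, 31, 54]
t=1: [76, 83, 55, 81, 73, 92]
t=2: [88, 85, 92, 86, 89, 81]
t=3: [78, 80, 75, 79, 77, 82]
t=4: [89, 88, 90, 89, 90, 88]
t=5: [75, 76, 75, 75, 75, 76]
t=6: [92, 92, 92, 92, 92, 92]
t=7: [71, 71, 71, 71, 71, 71]
t=8: [96, 96, 96, 96, 96, 96]
t=9: [63, 63, 63, 63, 63, 63]
t=10: [99, 99, 99, 99, 99, 99]
t=11: [57, 57, 57, 57, 57, 57]
t=12: [99, 99, 99, 99, 99, 99]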